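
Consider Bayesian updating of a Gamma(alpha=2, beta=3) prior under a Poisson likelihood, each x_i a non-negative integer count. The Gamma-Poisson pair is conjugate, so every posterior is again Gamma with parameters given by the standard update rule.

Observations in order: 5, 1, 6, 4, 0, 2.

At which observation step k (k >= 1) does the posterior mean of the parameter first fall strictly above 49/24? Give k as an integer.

obs 1: x=5 → posterior Gamma(7, 4)
obs 2: x=1 → posterior Gamma(8, 5)
obs 3: x=6 → posterior Gamma(14, 6)
obs 4: x=4 → posterior Gamma(18, 7)
obs 5: x=0 → posterior Gamma(18, 8)
obs 6: x=2 → posterior Gamma(20, 9)

k = 3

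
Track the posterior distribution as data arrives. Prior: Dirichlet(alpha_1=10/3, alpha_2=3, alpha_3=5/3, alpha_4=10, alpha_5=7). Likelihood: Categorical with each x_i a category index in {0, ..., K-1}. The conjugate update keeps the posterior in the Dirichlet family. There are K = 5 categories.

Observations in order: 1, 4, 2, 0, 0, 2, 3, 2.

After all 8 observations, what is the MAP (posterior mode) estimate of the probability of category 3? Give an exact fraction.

obs 1: x=1 → posterior Dirichlet(10/3, 4, 5/3, 10, 7)
obs 2: x=4 → posterior Dirichlet(10/3, 4, 5/3, 10, 8)
obs 3: x=2 → posterior Dirichlet(10/3, 4, 8/3, 10, 8)
obs 4: x=0 → posterior Dirichlet(13/3, 4, 8/3, 10, 8)
obs 5: x=0 → posterior Dirichlet(16/3, 4, 8/3, 10, 8)
obs 6: x=2 → posterior Dirichlet(16/3, 4, 11/3, 10, 8)
obs 7: x=3 → posterior Dirichlet(16/3, 4, 11/3, 11, 8)
obs 8: x=2 → posterior Dirichlet(16/3, 4, 14/3, 11, 8)

5/14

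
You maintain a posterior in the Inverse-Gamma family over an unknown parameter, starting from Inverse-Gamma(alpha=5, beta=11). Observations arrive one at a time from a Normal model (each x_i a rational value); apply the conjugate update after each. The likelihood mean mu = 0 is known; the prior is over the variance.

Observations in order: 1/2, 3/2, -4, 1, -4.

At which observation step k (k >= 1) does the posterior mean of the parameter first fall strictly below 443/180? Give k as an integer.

k = 2

obs 1: x=1/2 → posterior Inverse-Gamma(11/2, 89/8)
obs 2: x=3/2 → posterior Inverse-Gamma(6, 49/4)
obs 3: x=-4 → posterior Inverse-Gamma(13/2, 81/4)
obs 4: x=1 → posterior Inverse-Gamma(7, 83/4)
obs 5: x=-4 → posterior Inverse-Gamma(15/2, 115/4)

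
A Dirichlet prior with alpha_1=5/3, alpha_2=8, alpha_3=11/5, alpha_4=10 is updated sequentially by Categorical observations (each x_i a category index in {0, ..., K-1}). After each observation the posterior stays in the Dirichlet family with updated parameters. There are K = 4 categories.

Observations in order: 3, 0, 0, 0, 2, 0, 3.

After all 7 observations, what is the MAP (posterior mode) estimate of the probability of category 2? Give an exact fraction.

obs 1: x=3 → posterior Dirichlet(5/3, 8, 11/5, 11)
obs 2: x=0 → posterior Dirichlet(8/3, 8, 11/5, 11)
obs 3: x=0 → posterior Dirichlet(11/3, 8, 11/5, 11)
obs 4: x=0 → posterior Dirichlet(14/3, 8, 11/5, 11)
obs 5: x=2 → posterior Dirichlet(14/3, 8, 16/5, 11)
obs 6: x=0 → posterior Dirichlet(17/3, 8, 16/5, 11)
obs 7: x=3 → posterior Dirichlet(17/3, 8, 16/5, 12)

33/373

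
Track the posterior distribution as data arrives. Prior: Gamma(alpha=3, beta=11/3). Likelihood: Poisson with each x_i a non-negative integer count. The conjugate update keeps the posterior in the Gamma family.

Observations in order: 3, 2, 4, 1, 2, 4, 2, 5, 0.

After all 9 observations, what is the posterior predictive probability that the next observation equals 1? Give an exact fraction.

9256954194076330707248321203677187698327552/35088445746427365591953667859821524027762681

obs 1: x=3 → posterior Gamma(6, 14/3)
obs 2: x=2 → posterior Gamma(8, 17/3)
obs 3: x=4 → posterior Gamma(12, 20/3)
obs 4: x=1 → posterior Gamma(13, 23/3)
obs 5: x=2 → posterior Gamma(15, 26/3)
obs 6: x=4 → posterior Gamma(19, 29/3)
obs 7: x=2 → posterior Gamma(21, 32/3)
obs 8: x=5 → posterior Gamma(26, 35/3)
obs 9: x=0 → posterior Gamma(26, 38/3)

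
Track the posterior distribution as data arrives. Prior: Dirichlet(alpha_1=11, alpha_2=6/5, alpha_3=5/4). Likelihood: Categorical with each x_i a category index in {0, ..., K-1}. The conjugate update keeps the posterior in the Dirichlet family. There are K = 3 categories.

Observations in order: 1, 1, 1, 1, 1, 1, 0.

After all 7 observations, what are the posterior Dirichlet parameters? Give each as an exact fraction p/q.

obs 1: x=1 → posterior Dirichlet(11, 11/5, 5/4)
obs 2: x=1 → posterior Dirichlet(11, 16/5, 5/4)
obs 3: x=1 → posterior Dirichlet(11, 21/5, 5/4)
obs 4: x=1 → posterior Dirichlet(11, 26/5, 5/4)
obs 5: x=1 → posterior Dirichlet(11, 31/5, 5/4)
obs 6: x=1 → posterior Dirichlet(11, 36/5, 5/4)
obs 7: x=0 → posterior Dirichlet(12, 36/5, 5/4)

alpha_1=12, alpha_2=36/5, alpha_3=5/4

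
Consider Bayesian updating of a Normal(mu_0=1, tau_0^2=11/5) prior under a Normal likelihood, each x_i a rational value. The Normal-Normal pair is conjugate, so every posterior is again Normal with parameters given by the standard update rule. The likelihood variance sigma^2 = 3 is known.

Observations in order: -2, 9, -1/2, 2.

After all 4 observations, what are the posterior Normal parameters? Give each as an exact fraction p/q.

mu_0=217/118, tau_0^2=33/59

obs 1: x=-2 → posterior Normal(-7/26, 33/26)
obs 2: x=9 → posterior Normal(92/37, 33/37)
obs 3: x=-1/2 → posterior Normal(173/96, 11/16)
obs 4: x=2 → posterior Normal(217/118, 33/59)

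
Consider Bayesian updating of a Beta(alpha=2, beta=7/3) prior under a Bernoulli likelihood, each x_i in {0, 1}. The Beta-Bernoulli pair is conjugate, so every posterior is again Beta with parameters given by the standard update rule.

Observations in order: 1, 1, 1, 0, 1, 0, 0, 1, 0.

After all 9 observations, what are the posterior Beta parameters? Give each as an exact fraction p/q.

alpha=7, beta=19/3

obs 1: x=1 → posterior Beta(3, 7/3)
obs 2: x=1 → posterior Beta(4, 7/3)
obs 3: x=1 → posterior Beta(5, 7/3)
obs 4: x=0 → posterior Beta(5, 10/3)
obs 5: x=1 → posterior Beta(6, 10/3)
obs 6: x=0 → posterior Beta(6, 13/3)
obs 7: x=0 → posterior Beta(6, 16/3)
obs 8: x=1 → posterior Beta(7, 16/3)
obs 9: x=0 → posterior Beta(7, 19/3)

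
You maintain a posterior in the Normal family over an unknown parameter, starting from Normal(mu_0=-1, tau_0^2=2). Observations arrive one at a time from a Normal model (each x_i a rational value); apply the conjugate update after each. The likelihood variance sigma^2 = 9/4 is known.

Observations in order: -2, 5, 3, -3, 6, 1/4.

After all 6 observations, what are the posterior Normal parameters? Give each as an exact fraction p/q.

mu_0=65/57, tau_0^2=6/19

obs 1: x=-2 → posterior Normal(-25/17, 18/17)
obs 2: x=5 → posterior Normal(3/5, 18/25)
obs 3: x=3 → posterior Normal(13/11, 6/11)
obs 4: x=-3 → posterior Normal(15/41, 18/41)
obs 5: x=6 → posterior Normal(9/7, 18/49)
obs 6: x=1/4 → posterior Normal(65/57, 6/19)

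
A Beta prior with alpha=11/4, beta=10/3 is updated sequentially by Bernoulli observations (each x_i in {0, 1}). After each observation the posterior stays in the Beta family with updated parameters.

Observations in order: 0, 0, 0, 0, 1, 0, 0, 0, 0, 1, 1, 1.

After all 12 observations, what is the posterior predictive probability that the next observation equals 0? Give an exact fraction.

obs 1: x=0 → posterior Beta(11/4, 13/3)
obs 2: x=0 → posterior Beta(11/4, 16/3)
obs 3: x=0 → posterior Beta(11/4, 19/3)
obs 4: x=0 → posterior Beta(11/4, 22/3)
obs 5: x=1 → posterior Beta(15/4, 22/3)
obs 6: x=0 → posterior Beta(15/4, 25/3)
obs 7: x=0 → posterior Beta(15/4, 28/3)
obs 8: x=0 → posterior Beta(15/4, 31/3)
obs 9: x=0 → posterior Beta(15/4, 34/3)
obs 10: x=1 → posterior Beta(19/4, 34/3)
obs 11: x=1 → posterior Beta(23/4, 34/3)
obs 12: x=1 → posterior Beta(27/4, 34/3)

136/217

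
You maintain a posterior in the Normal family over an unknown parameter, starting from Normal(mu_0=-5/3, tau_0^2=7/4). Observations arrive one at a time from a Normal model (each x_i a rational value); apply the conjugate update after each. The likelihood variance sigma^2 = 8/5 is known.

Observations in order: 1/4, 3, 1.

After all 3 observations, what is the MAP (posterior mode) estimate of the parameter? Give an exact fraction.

obs 1: x=1/4 → posterior Normal(-535/804, 56/67)
obs 2: x=3 → posterior Normal(725/1224, 28/51)
obs 3: x=1 → posterior Normal(1145/1644, 56/137)

1145/1644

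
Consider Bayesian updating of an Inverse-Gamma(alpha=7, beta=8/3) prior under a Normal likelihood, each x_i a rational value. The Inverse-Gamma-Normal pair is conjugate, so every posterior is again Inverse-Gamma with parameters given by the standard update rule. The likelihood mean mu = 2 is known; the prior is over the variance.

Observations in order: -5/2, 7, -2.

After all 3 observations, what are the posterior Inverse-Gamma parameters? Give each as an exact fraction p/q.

alpha=17/2, beta=799/24

obs 1: x=-5/2 → posterior Inverse-Gamma(15/2, 307/24)
obs 2: x=7 → posterior Inverse-Gamma(8, 607/24)
obs 3: x=-2 → posterior Inverse-Gamma(17/2, 799/24)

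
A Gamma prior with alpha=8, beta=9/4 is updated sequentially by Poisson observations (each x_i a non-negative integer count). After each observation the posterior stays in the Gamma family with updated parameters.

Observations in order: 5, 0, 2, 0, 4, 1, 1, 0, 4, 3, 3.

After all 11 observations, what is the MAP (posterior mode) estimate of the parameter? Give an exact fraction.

120/53

obs 1: x=5 → posterior Gamma(13, 13/4)
obs 2: x=0 → posterior Gamma(13, 17/4)
obs 3: x=2 → posterior Gamma(15, 21/4)
obs 4: x=0 → posterior Gamma(15, 25/4)
obs 5: x=4 → posterior Gamma(19, 29/4)
obs 6: x=1 → posterior Gamma(20, 33/4)
obs 7: x=1 → posterior Gamma(21, 37/4)
obs 8: x=0 → posterior Gamma(21, 41/4)
obs 9: x=4 → posterior Gamma(25, 45/4)
obs 10: x=3 → posterior Gamma(28, 49/4)
obs 11: x=3 → posterior Gamma(31, 53/4)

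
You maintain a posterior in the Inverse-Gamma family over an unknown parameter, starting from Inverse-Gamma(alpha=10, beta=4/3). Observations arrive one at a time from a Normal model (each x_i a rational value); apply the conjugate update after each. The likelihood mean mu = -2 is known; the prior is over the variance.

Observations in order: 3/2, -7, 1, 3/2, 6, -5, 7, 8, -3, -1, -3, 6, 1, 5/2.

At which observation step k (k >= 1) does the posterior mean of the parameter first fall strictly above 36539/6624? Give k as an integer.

obs 1: x=3/2 → posterior Inverse-Gamma(21/2, 179/24)
obs 2: x=-7 → posterior Inverse-Gamma(11, 479/24)
obs 3: x=1 → posterior Inverse-Gamma(23/2, 587/24)
obs 4: x=3/2 → posterior Inverse-Gamma(12, 367/12)
obs 5: x=6 → posterior Inverse-Gamma(25/2, 751/12)
obs 6: x=-5 → posterior Inverse-Gamma(13, 805/12)
obs 7: x=7 → posterior Inverse-Gamma(27/2, 1291/12)
obs 8: x=8 → posterior Inverse-Gamma(14, 1891/12)
obs 9: x=-3 → posterior Inverse-Gamma(29/2, 1897/12)
obs 10: x=-1 → posterior Inverse-Gamma(15, 1903/12)
obs 11: x=-3 → posterior Inverse-Gamma(31/2, 1909/12)
obs 12: x=6 → posterior Inverse-Gamma(16, 2293/12)
obs 13: x=1 → posterior Inverse-Gamma(33/2, 2347/12)
obs 14: x=5/2 → posterior Inverse-Gamma(17, 4937/24)

k = 6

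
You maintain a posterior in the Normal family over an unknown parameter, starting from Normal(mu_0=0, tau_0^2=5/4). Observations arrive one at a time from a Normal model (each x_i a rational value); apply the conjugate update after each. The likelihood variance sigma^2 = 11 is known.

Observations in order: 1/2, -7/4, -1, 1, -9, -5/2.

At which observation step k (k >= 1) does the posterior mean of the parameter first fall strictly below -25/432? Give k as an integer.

k = 2

obs 1: x=1/2 → posterior Normal(5/98, 55/49)
obs 2: x=-7/4 → posterior Normal(-25/216, 55/54)
obs 3: x=-1 → posterior Normal(-45/236, 55/59)
obs 4: x=1 → posterior Normal(-25/256, 55/64)
obs 5: x=-9 → posterior Normal(-205/276, 55/69)
obs 6: x=-5/2 → posterior Normal(-255/296, 55/74)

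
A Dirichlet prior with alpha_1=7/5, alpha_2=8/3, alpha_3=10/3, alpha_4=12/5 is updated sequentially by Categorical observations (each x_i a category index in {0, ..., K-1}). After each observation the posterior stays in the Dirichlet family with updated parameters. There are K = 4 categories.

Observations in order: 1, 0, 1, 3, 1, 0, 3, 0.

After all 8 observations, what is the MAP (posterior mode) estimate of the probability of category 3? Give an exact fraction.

17/69

obs 1: x=1 → posterior Dirichlet(7/5, 11/3, 10/3, 12/5)
obs 2: x=0 → posterior Dirichlet(12/5, 11/3, 10/3, 12/5)
obs 3: x=1 → posterior Dirichlet(12/5, 14/3, 10/3, 12/5)
obs 4: x=3 → posterior Dirichlet(12/5, 14/3, 10/3, 17/5)
obs 5: x=1 → posterior Dirichlet(12/5, 17/3, 10/3, 17/5)
obs 6: x=0 → posterior Dirichlet(17/5, 17/3, 10/3, 17/5)
obs 7: x=3 → posterior Dirichlet(17/5, 17/3, 10/3, 22/5)
obs 8: x=0 → posterior Dirichlet(22/5, 17/3, 10/3, 22/5)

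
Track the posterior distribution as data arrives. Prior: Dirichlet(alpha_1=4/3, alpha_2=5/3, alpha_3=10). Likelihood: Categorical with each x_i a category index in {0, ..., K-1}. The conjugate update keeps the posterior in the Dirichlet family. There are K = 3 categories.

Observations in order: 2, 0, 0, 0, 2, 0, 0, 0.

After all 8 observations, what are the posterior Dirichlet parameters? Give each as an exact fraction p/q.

obs 1: x=2 → posterior Dirichlet(4/3, 5/3, 11)
obs 2: x=0 → posterior Dirichlet(7/3, 5/3, 11)
obs 3: x=0 → posterior Dirichlet(10/3, 5/3, 11)
obs 4: x=0 → posterior Dirichlet(13/3, 5/3, 11)
obs 5: x=2 → posterior Dirichlet(13/3, 5/3, 12)
obs 6: x=0 → posterior Dirichlet(16/3, 5/3, 12)
obs 7: x=0 → posterior Dirichlet(19/3, 5/3, 12)
obs 8: x=0 → posterior Dirichlet(22/3, 5/3, 12)

alpha_1=22/3, alpha_2=5/3, alpha_3=12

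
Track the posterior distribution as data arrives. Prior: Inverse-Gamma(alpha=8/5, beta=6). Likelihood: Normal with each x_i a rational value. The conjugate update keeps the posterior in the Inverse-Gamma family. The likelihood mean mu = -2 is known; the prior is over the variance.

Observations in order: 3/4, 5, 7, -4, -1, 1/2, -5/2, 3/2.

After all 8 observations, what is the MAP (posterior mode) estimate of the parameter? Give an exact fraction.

13865/1056

obs 1: x=3/4 → posterior Inverse-Gamma(21/10, 313/32)
obs 2: x=5 → posterior Inverse-Gamma(13/5, 1097/32)
obs 3: x=7 → posterior Inverse-Gamma(31/10, 2393/32)
obs 4: x=-4 → posterior Inverse-Gamma(18/5, 2457/32)
obs 5: x=-1 → posterior Inverse-Gamma(41/10, 2473/32)
obs 6: x=1/2 → posterior Inverse-Gamma(23/5, 2573/32)
obs 7: x=-5/2 → posterior Inverse-Gamma(51/10, 2577/32)
obs 8: x=3/2 → posterior Inverse-Gamma(28/5, 2773/32)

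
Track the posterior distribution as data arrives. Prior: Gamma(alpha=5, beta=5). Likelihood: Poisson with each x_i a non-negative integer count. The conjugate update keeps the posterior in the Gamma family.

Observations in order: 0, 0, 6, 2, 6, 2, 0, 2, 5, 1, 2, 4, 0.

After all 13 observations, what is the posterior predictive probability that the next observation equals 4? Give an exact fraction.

334140179635658325729282784109408942685494968320/3914144333903073791808962606796280957916632792441

obs 1: x=0 → posterior Gamma(5, 6)
obs 2: x=0 → posterior Gamma(5, 7)
obs 3: x=6 → posterior Gamma(11, 8)
obs 4: x=2 → posterior Gamma(13, 9)
obs 5: x=6 → posterior Gamma(19, 10)
obs 6: x=2 → posterior Gamma(21, 11)
obs 7: x=0 → posterior Gamma(21, 12)
obs 8: x=2 → posterior Gamma(23, 13)
obs 9: x=5 → posterior Gamma(28, 14)
obs 10: x=1 → posterior Gamma(29, 15)
obs 11: x=2 → posterior Gamma(31, 16)
obs 12: x=4 → posterior Gamma(35, 17)
obs 13: x=0 → posterior Gamma(35, 18)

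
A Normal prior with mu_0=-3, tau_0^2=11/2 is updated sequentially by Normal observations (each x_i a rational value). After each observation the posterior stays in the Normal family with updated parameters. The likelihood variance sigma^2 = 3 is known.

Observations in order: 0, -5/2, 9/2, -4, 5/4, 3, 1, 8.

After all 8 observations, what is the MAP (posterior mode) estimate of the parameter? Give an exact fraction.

obs 1: x=0 → posterior Normal(-18/17, 33/17)
obs 2: x=-5/2 → posterior Normal(-13/8, 33/28)
obs 3: x=9/2 → posterior Normal(4/39, 11/13)
obs 4: x=-4 → posterior Normal(-4/5, 33/50)
obs 5: x=5/4 → posterior Normal(-105/244, 33/61)
obs 6: x=3 → posterior Normal(3/32, 11/24)
obs 7: x=1 → posterior Normal(71/332, 33/83)
obs 8: x=8 → posterior Normal(9/8, 33/94)

9/8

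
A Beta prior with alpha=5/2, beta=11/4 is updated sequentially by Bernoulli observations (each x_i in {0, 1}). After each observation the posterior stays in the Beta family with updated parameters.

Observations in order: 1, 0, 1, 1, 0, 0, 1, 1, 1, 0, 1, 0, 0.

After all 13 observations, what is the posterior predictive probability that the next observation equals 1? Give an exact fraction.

obs 1: x=1 → posterior Beta(7/2, 11/4)
obs 2: x=0 → posterior Beta(7/2, 15/4)
obs 3: x=1 → posterior Beta(9/2, 15/4)
obs 4: x=1 → posterior Beta(11/2, 15/4)
obs 5: x=0 → posterior Beta(11/2, 19/4)
obs 6: x=0 → posterior Beta(11/2, 23/4)
obs 7: x=1 → posterior Beta(13/2, 23/4)
obs 8: x=1 → posterior Beta(15/2, 23/4)
obs 9: x=1 → posterior Beta(17/2, 23/4)
obs 10: x=0 → posterior Beta(17/2, 27/4)
obs 11: x=1 → posterior Beta(19/2, 27/4)
obs 12: x=0 → posterior Beta(19/2, 31/4)
obs 13: x=0 → posterior Beta(19/2, 35/4)

38/73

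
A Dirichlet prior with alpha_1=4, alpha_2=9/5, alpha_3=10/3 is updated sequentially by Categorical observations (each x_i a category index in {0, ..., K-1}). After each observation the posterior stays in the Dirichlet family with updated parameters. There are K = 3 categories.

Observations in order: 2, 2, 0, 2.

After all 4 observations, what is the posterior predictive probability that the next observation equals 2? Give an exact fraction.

obs 1: x=2 → posterior Dirichlet(4, 9/5, 13/3)
obs 2: x=2 → posterior Dirichlet(4, 9/5, 16/3)
obs 3: x=0 → posterior Dirichlet(5, 9/5, 16/3)
obs 4: x=2 → posterior Dirichlet(5, 9/5, 19/3)

95/197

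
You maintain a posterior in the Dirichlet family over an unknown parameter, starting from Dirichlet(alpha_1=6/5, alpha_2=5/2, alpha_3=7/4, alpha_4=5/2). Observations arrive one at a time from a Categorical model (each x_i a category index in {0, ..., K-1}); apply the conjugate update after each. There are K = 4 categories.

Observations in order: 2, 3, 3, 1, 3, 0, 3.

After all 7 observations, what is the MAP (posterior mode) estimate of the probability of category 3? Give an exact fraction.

110/219

obs 1: x=2 → posterior Dirichlet(6/5, 5/2, 11/4, 5/2)
obs 2: x=3 → posterior Dirichlet(6/5, 5/2, 11/4, 7/2)
obs 3: x=3 → posterior Dirichlet(6/5, 5/2, 11/4, 9/2)
obs 4: x=1 → posterior Dirichlet(6/5, 7/2, 11/4, 9/2)
obs 5: x=3 → posterior Dirichlet(6/5, 7/2, 11/4, 11/2)
obs 6: x=0 → posterior Dirichlet(11/5, 7/2, 11/4, 11/2)
obs 7: x=3 → posterior Dirichlet(11/5, 7/2, 11/4, 13/2)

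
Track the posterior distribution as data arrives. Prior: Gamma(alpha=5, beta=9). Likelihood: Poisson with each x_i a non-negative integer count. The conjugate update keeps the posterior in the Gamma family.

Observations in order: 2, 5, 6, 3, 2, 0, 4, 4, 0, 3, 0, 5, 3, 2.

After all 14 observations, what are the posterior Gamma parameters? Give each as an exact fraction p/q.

alpha=44, beta=23

obs 1: x=2 → posterior Gamma(7, 10)
obs 2: x=5 → posterior Gamma(12, 11)
obs 3: x=6 → posterior Gamma(18, 12)
obs 4: x=3 → posterior Gamma(21, 13)
obs 5: x=2 → posterior Gamma(23, 14)
obs 6: x=0 → posterior Gamma(23, 15)
obs 7: x=4 → posterior Gamma(27, 16)
obs 8: x=4 → posterior Gamma(31, 17)
obs 9: x=0 → posterior Gamma(31, 18)
obs 10: x=3 → posterior Gamma(34, 19)
obs 11: x=0 → posterior Gamma(34, 20)
obs 12: x=5 → posterior Gamma(39, 21)
obs 13: x=3 → posterior Gamma(42, 22)
obs 14: x=2 → posterior Gamma(44, 23)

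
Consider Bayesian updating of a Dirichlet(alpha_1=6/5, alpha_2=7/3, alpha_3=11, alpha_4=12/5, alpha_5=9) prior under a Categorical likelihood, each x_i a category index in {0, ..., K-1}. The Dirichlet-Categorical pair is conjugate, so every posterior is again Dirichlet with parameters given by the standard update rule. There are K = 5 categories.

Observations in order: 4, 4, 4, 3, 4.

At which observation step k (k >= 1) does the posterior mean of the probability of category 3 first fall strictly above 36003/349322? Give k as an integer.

k = 4

obs 1: x=4 → posterior Dirichlet(6/5, 7/3, 11, 12/5, 10)
obs 2: x=4 → posterior Dirichlet(6/5, 7/3, 11, 12/5, 11)
obs 3: x=4 → posterior Dirichlet(6/5, 7/3, 11, 12/5, 12)
obs 4: x=3 → posterior Dirichlet(6/5, 7/3, 11, 17/5, 12)
obs 5: x=4 → posterior Dirichlet(6/5, 7/3, 11, 17/5, 13)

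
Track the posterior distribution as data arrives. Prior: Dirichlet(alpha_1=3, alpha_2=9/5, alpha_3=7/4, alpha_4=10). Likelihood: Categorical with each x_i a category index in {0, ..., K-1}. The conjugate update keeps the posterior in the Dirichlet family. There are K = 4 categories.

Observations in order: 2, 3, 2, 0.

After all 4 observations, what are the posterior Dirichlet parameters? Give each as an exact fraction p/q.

obs 1: x=2 → posterior Dirichlet(3, 9/5, 11/4, 10)
obs 2: x=3 → posterior Dirichlet(3, 9/5, 11/4, 11)
obs 3: x=2 → posterior Dirichlet(3, 9/5, 15/4, 11)
obs 4: x=0 → posterior Dirichlet(4, 9/5, 15/4, 11)

alpha_1=4, alpha_2=9/5, alpha_3=15/4, alpha_4=11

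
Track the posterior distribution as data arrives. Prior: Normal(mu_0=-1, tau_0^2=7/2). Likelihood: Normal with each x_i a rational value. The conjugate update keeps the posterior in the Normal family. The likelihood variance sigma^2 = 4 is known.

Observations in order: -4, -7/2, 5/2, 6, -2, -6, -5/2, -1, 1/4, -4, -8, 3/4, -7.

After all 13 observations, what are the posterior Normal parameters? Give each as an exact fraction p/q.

obs 1: x=-4 → posterior Normal(-12/5, 28/15)
obs 2: x=-7/2 → posterior Normal(-11/4, 14/11)
obs 3: x=5/2 → posterior Normal(-43/29, 28/29)
obs 4: x=6 → posterior Normal(-1/36, 7/9)
obs 5: x=-2 → posterior Normal(-15/43, 28/43)
obs 6: x=-6 → posterior Normal(-57/50, 14/25)
obs 7: x=-5/2 → posterior Normal(-149/114, 28/57)
obs 8: x=-1 → posterior Normal(-163/128, 7/16)
obs 9: x=1/4 → posterior Normal(-319/284, 28/71)
obs 10: x=-4 → posterior Normal(-431/312, 14/39)
obs 11: x=-8 → posterior Normal(-131/68, 28/85)
obs 12: x=3/4 → posterior Normal(-317/184, 7/23)
obs 13: x=-7 → posterior Normal(-415/198, 28/99)

mu_0=-415/198, tau_0^2=28/99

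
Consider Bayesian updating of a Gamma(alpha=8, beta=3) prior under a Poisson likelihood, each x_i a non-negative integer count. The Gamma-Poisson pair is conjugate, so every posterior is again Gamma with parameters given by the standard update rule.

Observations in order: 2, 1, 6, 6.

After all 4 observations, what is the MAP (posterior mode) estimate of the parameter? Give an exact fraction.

obs 1: x=2 → posterior Gamma(10, 4)
obs 2: x=1 → posterior Gamma(11, 5)
obs 3: x=6 → posterior Gamma(17, 6)
obs 4: x=6 → posterior Gamma(23, 7)

22/7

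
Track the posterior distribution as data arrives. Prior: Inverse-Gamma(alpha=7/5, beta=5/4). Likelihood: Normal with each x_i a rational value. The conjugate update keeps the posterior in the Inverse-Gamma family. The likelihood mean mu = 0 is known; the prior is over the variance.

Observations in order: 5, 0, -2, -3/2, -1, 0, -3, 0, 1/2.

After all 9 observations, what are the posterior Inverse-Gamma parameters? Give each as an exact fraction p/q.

alpha=59/10, beta=22

obs 1: x=5 → posterior Inverse-Gamma(19/10, 55/4)
obs 2: x=0 → posterior Inverse-Gamma(12/5, 55/4)
obs 3: x=-2 → posterior Inverse-Gamma(29/10, 63/4)
obs 4: x=-3/2 → posterior Inverse-Gamma(17/5, 135/8)
obs 5: x=-1 → posterior Inverse-Gamma(39/10, 139/8)
obs 6: x=0 → posterior Inverse-Gamma(22/5, 139/8)
obs 7: x=-3 → posterior Inverse-Gamma(49/10, 175/8)
obs 8: x=0 → posterior Inverse-Gamma(27/5, 175/8)
obs 9: x=1/2 → posterior Inverse-Gamma(59/10, 22)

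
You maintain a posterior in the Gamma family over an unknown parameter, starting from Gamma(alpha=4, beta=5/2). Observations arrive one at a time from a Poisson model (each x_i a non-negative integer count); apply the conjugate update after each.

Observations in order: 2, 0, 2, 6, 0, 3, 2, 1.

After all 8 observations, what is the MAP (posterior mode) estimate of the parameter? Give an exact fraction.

obs 1: x=2 → posterior Gamma(6, 7/2)
obs 2: x=0 → posterior Gamma(6, 9/2)
obs 3: x=2 → posterior Gamma(8, 11/2)
obs 4: x=6 → posterior Gamma(14, 13/2)
obs 5: x=0 → posterior Gamma(14, 15/2)
obs 6: x=3 → posterior Gamma(17, 17/2)
obs 7: x=2 → posterior Gamma(19, 19/2)
obs 8: x=1 → posterior Gamma(20, 21/2)

38/21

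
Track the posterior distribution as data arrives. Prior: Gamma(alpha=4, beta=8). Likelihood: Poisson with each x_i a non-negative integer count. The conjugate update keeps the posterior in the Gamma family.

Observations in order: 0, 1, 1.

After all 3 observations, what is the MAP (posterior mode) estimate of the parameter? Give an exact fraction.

obs 1: x=0 → posterior Gamma(4, 9)
obs 2: x=1 → posterior Gamma(5, 10)
obs 3: x=1 → posterior Gamma(6, 11)

5/11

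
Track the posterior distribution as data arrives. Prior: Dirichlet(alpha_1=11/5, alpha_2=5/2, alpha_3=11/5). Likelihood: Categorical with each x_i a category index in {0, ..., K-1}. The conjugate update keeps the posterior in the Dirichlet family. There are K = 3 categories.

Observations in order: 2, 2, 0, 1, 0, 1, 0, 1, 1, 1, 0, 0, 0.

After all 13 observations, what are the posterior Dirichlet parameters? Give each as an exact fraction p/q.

alpha_1=41/5, alpha_2=15/2, alpha_3=21/5

obs 1: x=2 → posterior Dirichlet(11/5, 5/2, 16/5)
obs 2: x=2 → posterior Dirichlet(11/5, 5/2, 21/5)
obs 3: x=0 → posterior Dirichlet(16/5, 5/2, 21/5)
obs 4: x=1 → posterior Dirichlet(16/5, 7/2, 21/5)
obs 5: x=0 → posterior Dirichlet(21/5, 7/2, 21/5)
obs 6: x=1 → posterior Dirichlet(21/5, 9/2, 21/5)
obs 7: x=0 → posterior Dirichlet(26/5, 9/2, 21/5)
obs 8: x=1 → posterior Dirichlet(26/5, 11/2, 21/5)
obs 9: x=1 → posterior Dirichlet(26/5, 13/2, 21/5)
obs 10: x=1 → posterior Dirichlet(26/5, 15/2, 21/5)
obs 11: x=0 → posterior Dirichlet(31/5, 15/2, 21/5)
obs 12: x=0 → posterior Dirichlet(36/5, 15/2, 21/5)
obs 13: x=0 → posterior Dirichlet(41/5, 15/2, 21/5)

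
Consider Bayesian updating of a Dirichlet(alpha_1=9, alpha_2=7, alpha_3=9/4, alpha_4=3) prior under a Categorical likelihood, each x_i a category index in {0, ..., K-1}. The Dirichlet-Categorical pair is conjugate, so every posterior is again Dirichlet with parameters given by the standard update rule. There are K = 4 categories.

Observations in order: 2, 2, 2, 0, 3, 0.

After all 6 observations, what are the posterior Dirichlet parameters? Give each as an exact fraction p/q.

alpha_1=11, alpha_2=7, alpha_3=21/4, alpha_4=4

obs 1: x=2 → posterior Dirichlet(9, 7, 13/4, 3)
obs 2: x=2 → posterior Dirichlet(9, 7, 17/4, 3)
obs 3: x=2 → posterior Dirichlet(9, 7, 21/4, 3)
obs 4: x=0 → posterior Dirichlet(10, 7, 21/4, 3)
obs 5: x=3 → posterior Dirichlet(10, 7, 21/4, 4)
obs 6: x=0 → posterior Dirichlet(11, 7, 21/4, 4)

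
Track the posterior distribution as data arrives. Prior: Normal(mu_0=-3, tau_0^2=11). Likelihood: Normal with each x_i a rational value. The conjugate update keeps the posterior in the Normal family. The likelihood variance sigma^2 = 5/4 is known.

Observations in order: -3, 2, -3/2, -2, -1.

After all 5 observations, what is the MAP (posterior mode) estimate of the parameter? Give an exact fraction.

-257/225

obs 1: x=-3 → posterior Normal(-3, 55/49)
obs 2: x=2 → posterior Normal(-59/93, 55/93)
obs 3: x=-3/2 → posterior Normal(-125/137, 55/137)
obs 4: x=-2 → posterior Normal(-213/181, 55/181)
obs 5: x=-1 → posterior Normal(-257/225, 11/45)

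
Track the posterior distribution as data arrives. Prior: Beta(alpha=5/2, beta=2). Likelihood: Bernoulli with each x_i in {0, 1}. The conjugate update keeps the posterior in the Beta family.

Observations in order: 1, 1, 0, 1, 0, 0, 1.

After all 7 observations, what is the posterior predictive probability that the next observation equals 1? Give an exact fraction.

obs 1: x=1 → posterior Beta(7/2, 2)
obs 2: x=1 → posterior Beta(9/2, 2)
obs 3: x=0 → posterior Beta(9/2, 3)
obs 4: x=1 → posterior Beta(11/2, 3)
obs 5: x=0 → posterior Beta(11/2, 4)
obs 6: x=0 → posterior Beta(11/2, 5)
obs 7: x=1 → posterior Beta(13/2, 5)

13/23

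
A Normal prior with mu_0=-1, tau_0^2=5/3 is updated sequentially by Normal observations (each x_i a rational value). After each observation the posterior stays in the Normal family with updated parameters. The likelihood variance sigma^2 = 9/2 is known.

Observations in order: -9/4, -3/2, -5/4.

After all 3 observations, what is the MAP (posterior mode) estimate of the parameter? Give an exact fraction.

obs 1: x=-9/4 → posterior Normal(-99/74, 45/37)
obs 2: x=-3/2 → posterior Normal(-129/94, 45/47)
obs 3: x=-5/4 → posterior Normal(-77/57, 15/19)

-77/57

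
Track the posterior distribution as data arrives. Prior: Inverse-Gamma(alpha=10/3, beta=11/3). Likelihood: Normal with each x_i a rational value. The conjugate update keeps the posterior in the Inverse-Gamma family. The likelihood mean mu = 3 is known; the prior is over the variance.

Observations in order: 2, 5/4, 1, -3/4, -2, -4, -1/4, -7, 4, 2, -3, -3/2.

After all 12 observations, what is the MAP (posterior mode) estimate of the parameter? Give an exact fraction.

obs 1: x=2 → posterior Inverse-Gamma(23/6, 25/6)
obs 2: x=5/4 → posterior Inverse-Gamma(13/3, 547/96)
obs 3: x=1 → posterior Inverse-Gamma(29/6, 739/96)
obs 4: x=-3/4 → posterior Inverse-Gamma(16/3, 707/48)
obs 5: x=-2 → posterior Inverse-Gamma(35/6, 1307/48)
obs 6: x=-4 → posterior Inverse-Gamma(19/3, 2483/48)
obs 7: x=-1/4 → posterior Inverse-Gamma(41/6, 5473/96)
obs 8: x=-7 → posterior Inverse-Gamma(22/3, 10273/96)
obs 9: x=4 → posterior Inverse-Gamma(47/6, 10321/96)
obs 10: x=2 → posterior Inverse-Gamma(25/3, 10369/96)
obs 11: x=-3 → posterior Inverse-Gamma(53/6, 12097/96)
obs 12: x=-3/2 → posterior Inverse-Gamma(28/3, 13069/96)

13069/992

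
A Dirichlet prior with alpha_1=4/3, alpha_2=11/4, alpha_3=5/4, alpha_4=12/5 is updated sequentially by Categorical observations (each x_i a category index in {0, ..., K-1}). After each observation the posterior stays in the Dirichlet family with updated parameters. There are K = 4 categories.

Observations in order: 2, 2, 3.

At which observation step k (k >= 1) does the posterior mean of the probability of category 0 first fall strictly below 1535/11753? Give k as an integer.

k = 3

obs 1: x=2 → posterior Dirichlet(4/3, 11/4, 9/4, 12/5)
obs 2: x=2 → posterior Dirichlet(4/3, 11/4, 13/4, 12/5)
obs 3: x=3 → posterior Dirichlet(4/3, 11/4, 13/4, 17/5)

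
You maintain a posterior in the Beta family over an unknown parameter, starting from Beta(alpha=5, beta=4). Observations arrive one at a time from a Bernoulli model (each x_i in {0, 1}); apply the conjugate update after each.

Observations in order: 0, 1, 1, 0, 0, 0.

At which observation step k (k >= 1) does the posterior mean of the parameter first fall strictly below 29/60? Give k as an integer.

obs 1: x=0 → posterior Beta(5, 5)
obs 2: x=1 → posterior Beta(6, 5)
obs 3: x=1 → posterior Beta(7, 5)
obs 4: x=0 → posterior Beta(7, 6)
obs 5: x=0 → posterior Beta(7, 7)
obs 6: x=0 → posterior Beta(7, 8)

k = 6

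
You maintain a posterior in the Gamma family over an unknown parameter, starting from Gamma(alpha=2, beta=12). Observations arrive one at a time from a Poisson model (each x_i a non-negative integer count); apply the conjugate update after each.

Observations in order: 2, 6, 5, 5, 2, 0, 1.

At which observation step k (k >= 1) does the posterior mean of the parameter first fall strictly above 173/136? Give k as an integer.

k = 5

obs 1: x=2 → posterior Gamma(4, 13)
obs 2: x=6 → posterior Gamma(10, 14)
obs 3: x=5 → posterior Gamma(15, 15)
obs 4: x=5 → posterior Gamma(20, 16)
obs 5: x=2 → posterior Gamma(22, 17)
obs 6: x=0 → posterior Gamma(22, 18)
obs 7: x=1 → posterior Gamma(23, 19)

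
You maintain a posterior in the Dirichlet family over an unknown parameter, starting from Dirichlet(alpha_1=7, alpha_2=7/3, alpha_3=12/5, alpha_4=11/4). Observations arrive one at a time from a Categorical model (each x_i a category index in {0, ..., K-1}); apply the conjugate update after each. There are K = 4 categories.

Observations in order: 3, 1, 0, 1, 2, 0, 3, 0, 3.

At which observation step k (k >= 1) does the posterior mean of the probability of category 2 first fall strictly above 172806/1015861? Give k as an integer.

obs 1: x=3 → posterior Dirichlet(7, 7/3, 12/5, 15/4)
obs 2: x=1 → posterior Dirichlet(7, 10/3, 12/5, 15/4)
obs 3: x=0 → posterior Dirichlet(8, 10/3, 12/5, 15/4)
obs 4: x=1 → posterior Dirichlet(8, 13/3, 12/5, 15/4)
obs 5: x=2 → posterior Dirichlet(8, 13/3, 17/5, 15/4)
obs 6: x=0 → posterior Dirichlet(9, 13/3, 17/5, 15/4)
obs 7: x=3 → posterior Dirichlet(9, 13/3, 17/5, 19/4)
obs 8: x=0 → posterior Dirichlet(10, 13/3, 17/5, 19/4)
obs 9: x=3 → posterior Dirichlet(10, 13/3, 17/5, 23/4)

k = 5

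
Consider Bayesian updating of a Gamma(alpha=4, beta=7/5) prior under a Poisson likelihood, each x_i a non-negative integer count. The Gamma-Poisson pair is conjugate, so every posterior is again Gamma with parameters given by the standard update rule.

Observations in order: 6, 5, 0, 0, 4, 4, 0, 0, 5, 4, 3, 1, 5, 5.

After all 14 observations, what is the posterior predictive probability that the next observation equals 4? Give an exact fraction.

obs 1: x=6 → posterior Gamma(10, 12/5)
obs 2: x=5 → posterior Gamma(15, 17/5)
obs 3: x=0 → posterior Gamma(15, 22/5)
obs 4: x=0 → posterior Gamma(15, 27/5)
obs 5: x=4 → posterior Gamma(19, 32/5)
obs 6: x=4 → posterior Gamma(23, 37/5)
obs 7: x=0 → posterior Gamma(23, 42/5)
obs 8: x=0 → posterior Gamma(23, 47/5)
obs 9: x=5 → posterior Gamma(28, 52/5)
obs 10: x=4 → posterior Gamma(32, 57/5)
obs 11: x=3 → posterior Gamma(35, 62/5)
obs 12: x=1 → posterior Gamma(36, 67/5)
obs 13: x=5 → posterior Gamma(41, 72/5)
obs 14: x=5 → posterior Gamma(46, 77/5)

19882690365118067720050788276576101089331704104984208202688096746348195161491243070721120400625/122640137244410731881399947235281821295414568924779880002276608267459197765824173353475722182656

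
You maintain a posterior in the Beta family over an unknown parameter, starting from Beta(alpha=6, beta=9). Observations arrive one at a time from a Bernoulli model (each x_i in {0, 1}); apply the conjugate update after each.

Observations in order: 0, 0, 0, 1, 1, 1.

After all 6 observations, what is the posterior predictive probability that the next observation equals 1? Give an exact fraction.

3/7

obs 1: x=0 → posterior Beta(6, 10)
obs 2: x=0 → posterior Beta(6, 11)
obs 3: x=0 → posterior Beta(6, 12)
obs 4: x=1 → posterior Beta(7, 12)
obs 5: x=1 → posterior Beta(8, 12)
obs 6: x=1 → posterior Beta(9, 12)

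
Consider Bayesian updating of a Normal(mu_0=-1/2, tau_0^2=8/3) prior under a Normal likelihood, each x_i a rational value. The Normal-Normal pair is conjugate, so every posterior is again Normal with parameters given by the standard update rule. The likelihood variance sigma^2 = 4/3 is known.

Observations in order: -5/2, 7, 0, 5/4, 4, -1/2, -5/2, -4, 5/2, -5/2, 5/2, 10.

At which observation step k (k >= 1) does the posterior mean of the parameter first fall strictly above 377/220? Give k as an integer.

k = 5

obs 1: x=-5/2 → posterior Normal(-11/6, 8/9)
obs 2: x=7 → posterior Normal(17/10, 8/15)
obs 3: x=0 → posterior Normal(17/14, 8/21)
obs 4: x=5/4 → posterior Normal(11/9, 8/27)
obs 5: x=4 → posterior Normal(19/11, 8/33)
obs 6: x=-1/2 → posterior Normal(18/13, 8/39)
obs 7: x=-5/2 → posterior Normal(13/15, 8/45)
obs 8: x=-4 → posterior Normal(5/17, 8/51)
obs 9: x=5/2 → posterior Normal(10/19, 8/57)
obs 10: x=-5/2 → posterior Normal(5/21, 8/63)
obs 11: x=5/2 → posterior Normal(10/23, 8/69)
obs 12: x=10 → posterior Normal(6/5, 8/75)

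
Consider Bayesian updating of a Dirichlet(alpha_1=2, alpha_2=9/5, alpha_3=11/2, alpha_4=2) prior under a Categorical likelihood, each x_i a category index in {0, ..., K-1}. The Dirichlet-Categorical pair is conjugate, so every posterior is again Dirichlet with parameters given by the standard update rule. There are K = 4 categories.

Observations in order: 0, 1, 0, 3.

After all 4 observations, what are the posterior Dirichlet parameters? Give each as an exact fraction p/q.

alpha_1=4, alpha_2=14/5, alpha_3=11/2, alpha_4=3

obs 1: x=0 → posterior Dirichlet(3, 9/5, 11/2, 2)
obs 2: x=1 → posterior Dirichlet(3, 14/5, 11/2, 2)
obs 3: x=0 → posterior Dirichlet(4, 14/5, 11/2, 2)
obs 4: x=3 → posterior Dirichlet(4, 14/5, 11/2, 3)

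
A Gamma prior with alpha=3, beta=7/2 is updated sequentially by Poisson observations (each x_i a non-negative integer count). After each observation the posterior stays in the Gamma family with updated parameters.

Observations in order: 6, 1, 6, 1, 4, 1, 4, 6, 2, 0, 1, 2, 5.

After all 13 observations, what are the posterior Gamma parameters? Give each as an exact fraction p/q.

obs 1: x=6 → posterior Gamma(9, 9/2)
obs 2: x=1 → posterior Gamma(10, 11/2)
obs 3: x=6 → posterior Gamma(16, 13/2)
obs 4: x=1 → posterior Gamma(17, 15/2)
obs 5: x=4 → posterior Gamma(21, 17/2)
obs 6: x=1 → posterior Gamma(22, 19/2)
obs 7: x=4 → posterior Gamma(26, 21/2)
obs 8: x=6 → posterior Gamma(32, 23/2)
obs 9: x=2 → posterior Gamma(34, 25/2)
obs 10: x=0 → posterior Gamma(34, 27/2)
obs 11: x=1 → posterior Gamma(35, 29/2)
obs 12: x=2 → posterior Gamma(37, 31/2)
obs 13: x=5 → posterior Gamma(42, 33/2)

alpha=42, beta=33/2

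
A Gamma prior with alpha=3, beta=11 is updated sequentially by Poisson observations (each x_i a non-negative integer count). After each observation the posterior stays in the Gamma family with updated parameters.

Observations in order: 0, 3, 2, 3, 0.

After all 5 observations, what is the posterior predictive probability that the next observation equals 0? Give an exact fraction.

17592186044416/34271896307633

obs 1: x=0 → posterior Gamma(3, 12)
obs 2: x=3 → posterior Gamma(6, 13)
obs 3: x=2 → posterior Gamma(8, 14)
obs 4: x=3 → posterior Gamma(11, 15)
obs 5: x=0 → posterior Gamma(11, 16)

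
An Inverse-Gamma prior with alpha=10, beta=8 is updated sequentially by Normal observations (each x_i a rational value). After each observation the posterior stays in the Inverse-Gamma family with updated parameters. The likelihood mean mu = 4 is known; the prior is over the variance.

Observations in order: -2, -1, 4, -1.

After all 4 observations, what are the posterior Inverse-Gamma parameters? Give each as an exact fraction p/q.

alpha=12, beta=51

obs 1: x=-2 → posterior Inverse-Gamma(21/2, 26)
obs 2: x=-1 → posterior Inverse-Gamma(11, 77/2)
obs 3: x=4 → posterior Inverse-Gamma(23/2, 77/2)
obs 4: x=-1 → posterior Inverse-Gamma(12, 51)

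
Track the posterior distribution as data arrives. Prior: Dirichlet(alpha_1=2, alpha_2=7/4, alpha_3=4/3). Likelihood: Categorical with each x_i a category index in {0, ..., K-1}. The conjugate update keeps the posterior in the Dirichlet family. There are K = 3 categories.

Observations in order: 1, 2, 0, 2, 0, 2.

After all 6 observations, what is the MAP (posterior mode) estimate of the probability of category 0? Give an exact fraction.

obs 1: x=1 → posterior Dirichlet(2, 11/4, 4/3)
obs 2: x=2 → posterior Dirichlet(2, 11/4, 7/3)
obs 3: x=0 → posterior Dirichlet(3, 11/4, 7/3)
obs 4: x=2 → posterior Dirichlet(3, 11/4, 10/3)
obs 5: x=0 → posterior Dirichlet(4, 11/4, 10/3)
obs 6: x=2 → posterior Dirichlet(4, 11/4, 13/3)

36/97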